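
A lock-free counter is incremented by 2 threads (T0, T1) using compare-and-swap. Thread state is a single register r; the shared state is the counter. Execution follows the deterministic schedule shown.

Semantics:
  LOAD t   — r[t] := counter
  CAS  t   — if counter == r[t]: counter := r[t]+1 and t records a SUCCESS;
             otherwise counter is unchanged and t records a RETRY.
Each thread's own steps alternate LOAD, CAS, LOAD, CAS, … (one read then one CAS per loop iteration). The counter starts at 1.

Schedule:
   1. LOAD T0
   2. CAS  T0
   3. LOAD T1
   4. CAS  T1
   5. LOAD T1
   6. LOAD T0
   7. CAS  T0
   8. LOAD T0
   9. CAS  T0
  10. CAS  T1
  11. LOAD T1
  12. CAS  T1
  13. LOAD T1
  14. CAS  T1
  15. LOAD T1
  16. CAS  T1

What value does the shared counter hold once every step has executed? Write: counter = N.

counter = 8

1. LOAD T0 → mem=1 r[T0]=1 [LOAD]
2. CAS T0 → mem=2 r[T0]=1 [OK]
3. LOAD T1 → mem=2 r[T1]=2 [LOAD]
4. CAS T1 → mem=3 r[T1]=2 [OK]
5. LOAD T1 → mem=3 r[T1]=3 [LOAD]
6. LOAD T0 → mem=3 r[T0]=3 [LOAD]
7. CAS T0 → mem=4 r[T0]=3 [OK]
8. LOAD T0 → mem=4 r[T0]=4 [LOAD]
9. CAS T0 → mem=5 r[T0]=4 [OK]
10. CAS T1 → mem=5 r[T1]=3 [RETRY]
11. LOAD T1 → mem=5 r[T1]=5 [LOAD]
12. CAS T1 → mem=6 r[T1]=5 [OK]
13. LOAD T1 → mem=6 r[T1]=6 [LOAD]
14. CAS T1 → mem=7 r[T1]=6 [OK]
15. LOAD T1 → mem=7 r[T1]=7 [LOAD]
16. CAS T1 → mem=8 r[T1]=7 [OK]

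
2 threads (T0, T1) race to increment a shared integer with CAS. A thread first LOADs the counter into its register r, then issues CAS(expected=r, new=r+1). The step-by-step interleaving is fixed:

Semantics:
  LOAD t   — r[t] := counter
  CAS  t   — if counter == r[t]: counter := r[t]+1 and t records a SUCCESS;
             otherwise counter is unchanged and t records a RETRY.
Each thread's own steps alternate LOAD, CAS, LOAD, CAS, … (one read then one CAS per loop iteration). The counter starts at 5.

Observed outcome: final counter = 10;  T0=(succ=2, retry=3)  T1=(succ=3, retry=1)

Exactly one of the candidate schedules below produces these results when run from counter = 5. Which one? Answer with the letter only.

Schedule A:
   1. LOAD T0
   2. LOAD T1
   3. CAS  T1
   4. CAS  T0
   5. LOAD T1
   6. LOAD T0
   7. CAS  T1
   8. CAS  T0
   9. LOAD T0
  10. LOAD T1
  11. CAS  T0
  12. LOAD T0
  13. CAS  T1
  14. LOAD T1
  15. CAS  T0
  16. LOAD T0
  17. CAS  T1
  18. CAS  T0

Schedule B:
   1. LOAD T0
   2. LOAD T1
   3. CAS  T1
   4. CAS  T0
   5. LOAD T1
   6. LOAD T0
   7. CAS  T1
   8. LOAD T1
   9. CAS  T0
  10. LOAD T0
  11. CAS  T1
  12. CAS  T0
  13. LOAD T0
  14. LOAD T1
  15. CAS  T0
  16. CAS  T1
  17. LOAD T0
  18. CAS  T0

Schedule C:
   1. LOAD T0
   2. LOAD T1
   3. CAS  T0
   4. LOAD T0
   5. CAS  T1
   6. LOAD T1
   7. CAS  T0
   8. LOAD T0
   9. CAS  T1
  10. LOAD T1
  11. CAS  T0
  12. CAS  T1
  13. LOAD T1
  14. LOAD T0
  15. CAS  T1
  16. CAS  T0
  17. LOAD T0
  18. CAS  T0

Tracing schedule B:
T0 LOAD — after: cnt=5, r=5 — load
T1 LOAD — after: cnt=5, r=5 — load
T1 CAS — after: cnt=6, r=5 — ok
T0 CAS — after: cnt=6, r=5 — retry
T1 LOAD — after: cnt=6, r=6 — load
T0 LOAD — after: cnt=6, r=6 — load
T1 CAS — after: cnt=7, r=6 — ok
T1 LOAD — after: cnt=7, r=7 — load
T0 CAS — after: cnt=7, r=6 — retry
T0 LOAD — after: cnt=7, r=7 — load
T1 CAS — after: cnt=8, r=7 — ok
T0 CAS — after: cnt=8, r=7 — retry
T0 LOAD — after: cnt=8, r=8 — load
T1 LOAD — after: cnt=8, r=8 — load
T0 CAS — after: cnt=9, r=8 — ok
T1 CAS — after: cnt=9, r=8 — retry
T0 LOAD — after: cnt=9, r=9 — load
T0 CAS — after: cnt=10, r=9 — ok

B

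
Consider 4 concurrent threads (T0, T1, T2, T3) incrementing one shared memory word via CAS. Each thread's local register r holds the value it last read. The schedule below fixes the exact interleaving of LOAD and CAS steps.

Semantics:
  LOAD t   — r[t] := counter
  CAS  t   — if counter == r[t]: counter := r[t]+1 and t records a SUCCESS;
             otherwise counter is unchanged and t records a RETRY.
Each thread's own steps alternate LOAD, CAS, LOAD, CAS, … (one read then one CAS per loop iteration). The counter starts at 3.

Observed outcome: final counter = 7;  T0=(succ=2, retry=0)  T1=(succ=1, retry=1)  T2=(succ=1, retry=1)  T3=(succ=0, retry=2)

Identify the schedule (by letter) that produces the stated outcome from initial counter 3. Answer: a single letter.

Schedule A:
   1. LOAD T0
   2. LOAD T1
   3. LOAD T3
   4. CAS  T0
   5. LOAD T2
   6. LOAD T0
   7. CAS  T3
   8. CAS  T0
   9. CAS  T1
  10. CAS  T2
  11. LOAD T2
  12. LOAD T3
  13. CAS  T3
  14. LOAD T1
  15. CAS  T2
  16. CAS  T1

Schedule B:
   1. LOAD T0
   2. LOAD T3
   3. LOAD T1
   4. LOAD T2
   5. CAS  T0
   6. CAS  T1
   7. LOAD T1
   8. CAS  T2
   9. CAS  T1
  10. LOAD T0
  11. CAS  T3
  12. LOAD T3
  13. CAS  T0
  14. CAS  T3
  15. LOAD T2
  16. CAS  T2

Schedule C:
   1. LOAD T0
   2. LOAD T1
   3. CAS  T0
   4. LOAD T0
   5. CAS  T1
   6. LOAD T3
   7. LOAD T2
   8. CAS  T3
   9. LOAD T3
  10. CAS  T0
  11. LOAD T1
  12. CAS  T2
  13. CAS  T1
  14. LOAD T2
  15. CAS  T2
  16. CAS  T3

Simulating candidate B:
   1) LOAD T0:  M=3  r_T0=3
   2) LOAD T3:  M=3  r_T3=3
   3) LOAD T1:  M=3  r_T1=3
   4) LOAD T2:  M=3  r_T2=3
   5) CAS  T0:  M=4  r_T0=3 ✓
   6) CAS  T1:  M=4  r_T1=3 ✗
   7) LOAD T1:  M=4  r_T1=4
   8) CAS  T2:  M=4  r_T2=3 ✗
   9) CAS  T1:  M=5  r_T1=4 ✓
  10) LOAD T0:  M=5  r_T0=5
  11) CAS  T3:  M=5  r_T3=3 ✗
  12) LOAD T3:  M=5  r_T3=5
  13) CAS  T0:  M=6  r_T0=5 ✓
  14) CAS  T3:  M=6  r_T3=5 ✗
  15) LOAD T2:  M=6  r_T2=6
  16) CAS  T2:  M=7  r_T2=6 ✓

B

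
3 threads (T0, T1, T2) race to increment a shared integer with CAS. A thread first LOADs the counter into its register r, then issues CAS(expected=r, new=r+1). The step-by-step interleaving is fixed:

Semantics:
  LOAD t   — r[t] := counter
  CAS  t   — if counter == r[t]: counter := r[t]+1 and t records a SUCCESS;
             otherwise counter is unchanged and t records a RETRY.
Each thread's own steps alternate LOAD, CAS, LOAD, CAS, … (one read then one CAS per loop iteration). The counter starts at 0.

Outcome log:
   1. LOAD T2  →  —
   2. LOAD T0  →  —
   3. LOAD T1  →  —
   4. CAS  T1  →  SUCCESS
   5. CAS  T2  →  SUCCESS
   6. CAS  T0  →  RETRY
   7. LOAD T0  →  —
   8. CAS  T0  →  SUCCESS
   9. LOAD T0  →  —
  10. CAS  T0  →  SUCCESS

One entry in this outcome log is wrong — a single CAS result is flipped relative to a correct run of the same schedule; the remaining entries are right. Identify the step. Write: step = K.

step = 5

Correct run:
step 1: T2 LOAD ⇒ load; ctr=0 reg=0
step 2: T0 LOAD ⇒ load; ctr=0 reg=0
step 3: T1 LOAD ⇒ load; ctr=0 reg=0
step 4: T1 CAS ⇒ ok; ctr=1 reg=0
step 5: T2 CAS ⇒ retry; ctr=1 reg=0
step 6: T0 CAS ⇒ retry; ctr=1 reg=0
step 7: T0 LOAD ⇒ load; ctr=1 reg=1
step 8: T0 CAS ⇒ ok; ctr=2 reg=1
step 9: T0 LOAD ⇒ load; ctr=2 reg=2
step 10: T0 CAS ⇒ ok; ctr=3 reg=2
Log disagrees first at step 5.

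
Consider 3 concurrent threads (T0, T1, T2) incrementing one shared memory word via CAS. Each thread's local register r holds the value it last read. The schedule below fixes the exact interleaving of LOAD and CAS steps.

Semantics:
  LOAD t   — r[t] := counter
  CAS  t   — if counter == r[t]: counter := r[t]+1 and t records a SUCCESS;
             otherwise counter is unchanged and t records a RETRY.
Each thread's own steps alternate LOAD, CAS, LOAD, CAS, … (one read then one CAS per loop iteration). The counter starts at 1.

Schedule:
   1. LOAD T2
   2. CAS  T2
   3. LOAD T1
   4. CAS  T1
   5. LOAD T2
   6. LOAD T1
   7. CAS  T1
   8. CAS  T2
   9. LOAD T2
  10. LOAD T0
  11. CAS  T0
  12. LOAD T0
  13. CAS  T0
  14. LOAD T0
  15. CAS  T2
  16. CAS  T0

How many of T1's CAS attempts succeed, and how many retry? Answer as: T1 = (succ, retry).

[1] T2.load  rd  (counter 1, T2.r 1)
[2] T2.cas  hit  (counter 2, T2.r 1)
[3] T1.load  rd  (counter 2, T1.r 2)
[4] T1.cas  hit  (counter 3, T1.r 2)
[5] T2.load  rd  (counter 3, T2.r 3)
[6] T1.load  rd  (counter 3, T1.r 3)
[7] T1.cas  hit  (counter 4, T1.r 3)
[8] T2.cas  miss  (counter 4, T2.r 3)
[9] T2.load  rd  (counter 4, T2.r 4)
[10] T0.load  rd  (counter 4, T0.r 4)
[11] T0.cas  hit  (counter 5, T0.r 4)
[12] T0.load  rd  (counter 5, T0.r 5)
[13] T0.cas  hit  (counter 6, T0.r 5)
[14] T0.load  rd  (counter 6, T0.r 6)
[15] T2.cas  miss  (counter 6, T2.r 4)
[16] T0.cas  hit  (counter 7, T0.r 6)

T1 = (2, 0)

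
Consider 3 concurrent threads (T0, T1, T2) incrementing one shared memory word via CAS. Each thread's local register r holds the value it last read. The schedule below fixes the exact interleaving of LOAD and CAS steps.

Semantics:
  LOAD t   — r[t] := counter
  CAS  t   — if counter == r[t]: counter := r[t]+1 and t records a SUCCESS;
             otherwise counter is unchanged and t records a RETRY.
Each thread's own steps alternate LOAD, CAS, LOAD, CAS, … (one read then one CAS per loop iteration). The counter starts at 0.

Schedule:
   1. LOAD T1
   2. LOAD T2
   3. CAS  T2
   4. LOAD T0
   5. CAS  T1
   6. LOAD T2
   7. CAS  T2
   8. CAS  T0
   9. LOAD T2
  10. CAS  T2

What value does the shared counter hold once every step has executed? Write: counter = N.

step 1: T1 LOAD ⇒ load; ctr=0 reg=0
step 2: T2 LOAD ⇒ load; ctr=0 reg=0
step 3: T2 CAS ⇒ ok; ctr=1 reg=0
step 4: T0 LOAD ⇒ load; ctr=1 reg=1
step 5: T1 CAS ⇒ retry; ctr=1 reg=0
step 6: T2 LOAD ⇒ load; ctr=1 reg=1
step 7: T2 CAS ⇒ ok; ctr=2 reg=1
step 8: T0 CAS ⇒ retry; ctr=2 reg=1
step 9: T2 LOAD ⇒ load; ctr=2 reg=2
step 10: T2 CAS ⇒ ok; ctr=3 reg=2

counter = 3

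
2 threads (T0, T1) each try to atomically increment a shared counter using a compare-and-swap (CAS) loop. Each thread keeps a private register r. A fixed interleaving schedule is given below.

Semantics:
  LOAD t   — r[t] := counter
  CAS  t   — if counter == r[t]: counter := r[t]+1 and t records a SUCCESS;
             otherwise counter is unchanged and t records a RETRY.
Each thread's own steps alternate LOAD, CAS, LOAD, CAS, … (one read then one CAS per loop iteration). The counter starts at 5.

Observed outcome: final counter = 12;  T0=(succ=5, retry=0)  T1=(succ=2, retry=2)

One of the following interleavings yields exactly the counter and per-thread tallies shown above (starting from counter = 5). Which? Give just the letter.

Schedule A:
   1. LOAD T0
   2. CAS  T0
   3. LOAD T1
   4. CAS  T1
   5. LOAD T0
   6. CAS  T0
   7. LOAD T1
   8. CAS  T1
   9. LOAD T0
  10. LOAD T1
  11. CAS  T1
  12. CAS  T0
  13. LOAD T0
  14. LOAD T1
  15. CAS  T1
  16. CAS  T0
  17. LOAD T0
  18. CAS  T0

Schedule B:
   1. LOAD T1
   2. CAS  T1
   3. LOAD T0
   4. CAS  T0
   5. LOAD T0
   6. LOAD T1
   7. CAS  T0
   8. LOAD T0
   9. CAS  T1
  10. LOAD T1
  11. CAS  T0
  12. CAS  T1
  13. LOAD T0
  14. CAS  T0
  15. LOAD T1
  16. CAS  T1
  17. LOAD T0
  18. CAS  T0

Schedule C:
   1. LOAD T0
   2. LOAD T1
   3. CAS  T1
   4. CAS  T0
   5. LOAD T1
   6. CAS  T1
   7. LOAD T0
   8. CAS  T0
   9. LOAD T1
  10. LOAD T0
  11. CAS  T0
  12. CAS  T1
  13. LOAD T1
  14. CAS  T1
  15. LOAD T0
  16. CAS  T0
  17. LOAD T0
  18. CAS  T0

Tracing schedule B:
step 1: T1 LOAD ⇒ load; ctr=5 reg=5
step 2: T1 CAS ⇒ ok; ctr=6 reg=5
step 3: T0 LOAD ⇒ load; ctr=6 reg=6
step 4: T0 CAS ⇒ ok; ctr=7 reg=6
step 5: T0 LOAD ⇒ load; ctr=7 reg=7
step 6: T1 LOAD ⇒ load; ctr=7 reg=7
step 7: T0 CAS ⇒ ok; ctr=8 reg=7
step 8: T0 LOAD ⇒ load; ctr=8 reg=8
step 9: T1 CAS ⇒ retry; ctr=8 reg=7
step 10: T1 LOAD ⇒ load; ctr=8 reg=8
step 11: T0 CAS ⇒ ok; ctr=9 reg=8
step 12: T1 CAS ⇒ retry; ctr=9 reg=8
step 13: T0 LOAD ⇒ load; ctr=9 reg=9
step 14: T0 CAS ⇒ ok; ctr=10 reg=9
step 15: T1 LOAD ⇒ load; ctr=10 reg=10
step 16: T1 CAS ⇒ ok; ctr=11 reg=10
step 17: T0 LOAD ⇒ load; ctr=11 reg=11
step 18: T0 CAS ⇒ ok; ctr=12 reg=11

B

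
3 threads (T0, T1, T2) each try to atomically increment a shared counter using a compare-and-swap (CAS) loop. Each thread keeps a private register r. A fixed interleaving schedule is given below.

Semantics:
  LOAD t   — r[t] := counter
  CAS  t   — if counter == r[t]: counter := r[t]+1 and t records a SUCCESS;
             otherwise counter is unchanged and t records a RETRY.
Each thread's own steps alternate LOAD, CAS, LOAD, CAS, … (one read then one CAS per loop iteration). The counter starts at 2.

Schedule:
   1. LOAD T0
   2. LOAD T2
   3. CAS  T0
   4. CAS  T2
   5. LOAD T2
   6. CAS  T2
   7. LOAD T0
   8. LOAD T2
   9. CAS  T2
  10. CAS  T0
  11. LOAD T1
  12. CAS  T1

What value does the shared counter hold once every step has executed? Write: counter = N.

counter = 6

#1 T0 reads 2
#2 T2 reads 2
#3 T0 CAS(2→3) writes; counter now 3
#4 T2 CAS(2→3) fails; counter now 3
#5 T2 reads 3
#6 T2 CAS(3→4) writes; counter now 4
#7 T0 reads 4
#8 T2 reads 4
#9 T2 CAS(4→5) writes; counter now 5
#10 T0 CAS(4→5) fails; counter now 5
#11 T1 reads 5
#12 T1 CAS(5→6) writes; counter now 6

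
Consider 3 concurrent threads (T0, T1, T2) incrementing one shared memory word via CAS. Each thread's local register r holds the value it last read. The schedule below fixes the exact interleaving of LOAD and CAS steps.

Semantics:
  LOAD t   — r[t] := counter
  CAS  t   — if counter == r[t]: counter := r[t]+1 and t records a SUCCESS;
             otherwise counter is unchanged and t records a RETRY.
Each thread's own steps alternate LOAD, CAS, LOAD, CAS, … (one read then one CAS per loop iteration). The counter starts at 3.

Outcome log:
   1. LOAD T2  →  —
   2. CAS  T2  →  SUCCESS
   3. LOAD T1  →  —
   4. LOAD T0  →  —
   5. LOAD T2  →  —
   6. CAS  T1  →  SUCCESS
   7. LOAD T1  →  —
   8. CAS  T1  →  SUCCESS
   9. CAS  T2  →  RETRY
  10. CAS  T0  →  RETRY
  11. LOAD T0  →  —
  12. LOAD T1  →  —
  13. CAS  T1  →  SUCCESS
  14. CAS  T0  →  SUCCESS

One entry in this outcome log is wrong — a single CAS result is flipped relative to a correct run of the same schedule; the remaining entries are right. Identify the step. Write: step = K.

Correct run:
   1) LOAD T2:  M=3  r_T2=3
   2) CAS  T2:  M=4  r_T2=3 ✓
   3) LOAD T1:  M=4  r_T1=4
   4) LOAD T0:  M=4  r_T0=4
   5) LOAD T2:  M=4  r_T2=4
   6) CAS  T1:  M=5  r_T1=4 ✓
   7) LOAD T1:  M=5  r_T1=5
   8) CAS  T1:  M=6  r_T1=5 ✓
   9) CAS  T2:  M=6  r_T2=4 ✗
  10) CAS  T0:  M=6  r_T0=4 ✗
  11) LOAD T0:  M=6  r_T0=6
  12) LOAD T1:  M=6  r_T1=6
  13) CAS  T1:  M=7  r_T1=6 ✓
  14) CAS  T0:  M=7  r_T0=6 ✗
Log disagrees first at step 14.

step = 14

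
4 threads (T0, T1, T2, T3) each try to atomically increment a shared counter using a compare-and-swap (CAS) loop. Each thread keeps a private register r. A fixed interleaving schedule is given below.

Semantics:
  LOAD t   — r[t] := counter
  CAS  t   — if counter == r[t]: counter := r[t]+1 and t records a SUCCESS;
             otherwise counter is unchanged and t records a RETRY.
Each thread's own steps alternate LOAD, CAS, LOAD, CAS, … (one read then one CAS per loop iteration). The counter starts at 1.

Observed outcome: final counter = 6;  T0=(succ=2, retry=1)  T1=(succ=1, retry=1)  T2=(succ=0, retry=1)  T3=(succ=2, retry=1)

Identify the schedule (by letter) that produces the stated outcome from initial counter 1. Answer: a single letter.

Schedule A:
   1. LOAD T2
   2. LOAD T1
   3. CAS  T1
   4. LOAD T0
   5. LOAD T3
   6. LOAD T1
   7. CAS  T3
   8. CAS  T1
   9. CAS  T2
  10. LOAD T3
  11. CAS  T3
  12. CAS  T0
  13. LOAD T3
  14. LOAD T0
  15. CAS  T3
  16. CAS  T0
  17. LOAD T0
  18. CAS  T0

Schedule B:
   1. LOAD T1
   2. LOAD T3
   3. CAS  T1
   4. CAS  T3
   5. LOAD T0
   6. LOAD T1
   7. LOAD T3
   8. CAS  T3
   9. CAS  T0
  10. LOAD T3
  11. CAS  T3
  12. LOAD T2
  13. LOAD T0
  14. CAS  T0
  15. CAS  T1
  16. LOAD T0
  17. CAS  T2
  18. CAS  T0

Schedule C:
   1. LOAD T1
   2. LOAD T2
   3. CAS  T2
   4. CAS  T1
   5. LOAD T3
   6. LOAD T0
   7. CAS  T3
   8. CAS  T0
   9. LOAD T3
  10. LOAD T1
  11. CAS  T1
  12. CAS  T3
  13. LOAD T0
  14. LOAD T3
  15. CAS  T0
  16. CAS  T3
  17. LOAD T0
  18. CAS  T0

B

Simulating candidate B:
1. LOAD T1 → mem=1 r[T1]=1 [LOAD]
2. LOAD T3 → mem=1 r[T3]=1 [LOAD]
3. CAS T1 → mem=2 r[T1]=1 [OK]
4. CAS T3 → mem=2 r[T3]=1 [RETRY]
5. LOAD T0 → mem=2 r[T0]=2 [LOAD]
6. LOAD T1 → mem=2 r[T1]=2 [LOAD]
7. LOAD T3 → mem=2 r[T3]=2 [LOAD]
8. CAS T3 → mem=3 r[T3]=2 [OK]
9. CAS T0 → mem=3 r[T0]=2 [RETRY]
10. LOAD T3 → mem=3 r[T3]=3 [LOAD]
11. CAS T3 → mem=4 r[T3]=3 [OK]
12. LOAD T2 → mem=4 r[T2]=4 [LOAD]
13. LOAD T0 → mem=4 r[T0]=4 [LOAD]
14. CAS T0 → mem=5 r[T0]=4 [OK]
15. CAS T1 → mem=5 r[T1]=2 [RETRY]
16. LOAD T0 → mem=5 r[T0]=5 [LOAD]
17. CAS T2 → mem=5 r[T2]=4 [RETRY]
18. CAS T0 → mem=6 r[T0]=5 [OK]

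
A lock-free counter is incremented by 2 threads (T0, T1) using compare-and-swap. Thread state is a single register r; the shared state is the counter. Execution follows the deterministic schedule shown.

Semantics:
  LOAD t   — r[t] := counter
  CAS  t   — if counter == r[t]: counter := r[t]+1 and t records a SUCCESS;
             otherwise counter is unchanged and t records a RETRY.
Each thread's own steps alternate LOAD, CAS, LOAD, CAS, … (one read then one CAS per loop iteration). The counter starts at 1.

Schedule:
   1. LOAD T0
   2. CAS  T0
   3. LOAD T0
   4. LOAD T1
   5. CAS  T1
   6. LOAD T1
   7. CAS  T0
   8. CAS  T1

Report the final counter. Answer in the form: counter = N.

[1] T0.load  rd  (counter 1, T0.r 1)
[2] T0.cas  hit  (counter 2, T0.r 1)
[3] T0.load  rd  (counter 2, T0.r 2)
[4] T1.load  rd  (counter 2, T1.r 2)
[5] T1.cas  hit  (counter 3, T1.r 2)
[6] T1.load  rd  (counter 3, T1.r 3)
[7] T0.cas  miss  (counter 3, T0.r 2)
[8] T1.cas  hit  (counter 4, T1.r 3)

counter = 4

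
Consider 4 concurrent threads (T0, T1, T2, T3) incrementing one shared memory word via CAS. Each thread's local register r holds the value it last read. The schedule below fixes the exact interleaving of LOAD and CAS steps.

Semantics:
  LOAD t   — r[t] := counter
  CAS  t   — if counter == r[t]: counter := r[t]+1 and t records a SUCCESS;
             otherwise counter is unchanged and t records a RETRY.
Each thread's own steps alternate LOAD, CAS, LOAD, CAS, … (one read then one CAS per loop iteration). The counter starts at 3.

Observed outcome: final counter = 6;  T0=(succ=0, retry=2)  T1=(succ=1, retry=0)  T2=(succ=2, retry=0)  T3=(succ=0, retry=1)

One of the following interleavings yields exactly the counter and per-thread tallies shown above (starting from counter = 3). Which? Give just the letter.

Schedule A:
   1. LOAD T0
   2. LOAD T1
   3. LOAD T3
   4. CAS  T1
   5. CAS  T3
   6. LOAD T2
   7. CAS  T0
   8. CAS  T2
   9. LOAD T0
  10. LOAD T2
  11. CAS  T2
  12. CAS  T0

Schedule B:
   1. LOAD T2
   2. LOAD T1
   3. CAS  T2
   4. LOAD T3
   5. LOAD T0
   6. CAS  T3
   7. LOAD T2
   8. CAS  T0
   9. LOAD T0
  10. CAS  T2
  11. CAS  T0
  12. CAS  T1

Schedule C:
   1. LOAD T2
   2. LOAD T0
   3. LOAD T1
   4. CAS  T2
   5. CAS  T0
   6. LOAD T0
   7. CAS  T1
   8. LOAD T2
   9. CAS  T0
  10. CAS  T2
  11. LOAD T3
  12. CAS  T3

A

Tracing schedule A:
[1] T0.load  rd  (counter 3, T0.r 3)
[2] T1.load  rd  (counter 3, T1.r 3)
[3] T3.load  rd  (counter 3, T3.r 3)
[4] T1.cas  hit  (counter 4, T1.r 3)
[5] T3.cas  miss  (counter 4, T3.r 3)
[6] T2.load  rd  (counter 4, T2.r 4)
[7] T0.cas  miss  (counter 4, T0.r 3)
[8] T2.cas  hit  (counter 5, T2.r 4)
[9] T0.load  rd  (counter 5, T0.r 5)
[10] T2.load  rd  (counter 5, T2.r 5)
[11] T2.cas  hit  (counter 6, T2.r 5)
[12] T0.cas  miss  (counter 6, T0.r 5)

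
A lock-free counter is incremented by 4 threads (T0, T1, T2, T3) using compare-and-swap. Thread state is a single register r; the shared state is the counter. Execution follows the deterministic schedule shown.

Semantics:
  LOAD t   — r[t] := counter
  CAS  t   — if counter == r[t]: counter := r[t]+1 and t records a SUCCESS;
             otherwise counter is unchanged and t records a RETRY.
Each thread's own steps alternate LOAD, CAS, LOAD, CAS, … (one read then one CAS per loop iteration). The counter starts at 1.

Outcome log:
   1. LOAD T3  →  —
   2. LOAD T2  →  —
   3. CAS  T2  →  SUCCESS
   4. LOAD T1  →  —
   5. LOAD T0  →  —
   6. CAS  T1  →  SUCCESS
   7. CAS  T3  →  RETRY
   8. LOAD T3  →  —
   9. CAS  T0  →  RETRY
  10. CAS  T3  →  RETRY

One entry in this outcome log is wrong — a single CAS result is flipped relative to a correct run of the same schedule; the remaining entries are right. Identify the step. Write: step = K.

Correct run:
#1 T3 reads 1
#2 T2 reads 1
#3 T2 CAS(1→2) writes; counter now 2
#4 T1 reads 2
#5 T0 reads 2
#6 T1 CAS(2→3) writes; counter now 3
#7 T3 CAS(1→2) fails; counter now 3
#8 T3 reads 3
#9 T0 CAS(2→3) fails; counter now 3
#10 T3 CAS(3→4) writes; counter now 4
Log disagrees first at step 10.

step = 10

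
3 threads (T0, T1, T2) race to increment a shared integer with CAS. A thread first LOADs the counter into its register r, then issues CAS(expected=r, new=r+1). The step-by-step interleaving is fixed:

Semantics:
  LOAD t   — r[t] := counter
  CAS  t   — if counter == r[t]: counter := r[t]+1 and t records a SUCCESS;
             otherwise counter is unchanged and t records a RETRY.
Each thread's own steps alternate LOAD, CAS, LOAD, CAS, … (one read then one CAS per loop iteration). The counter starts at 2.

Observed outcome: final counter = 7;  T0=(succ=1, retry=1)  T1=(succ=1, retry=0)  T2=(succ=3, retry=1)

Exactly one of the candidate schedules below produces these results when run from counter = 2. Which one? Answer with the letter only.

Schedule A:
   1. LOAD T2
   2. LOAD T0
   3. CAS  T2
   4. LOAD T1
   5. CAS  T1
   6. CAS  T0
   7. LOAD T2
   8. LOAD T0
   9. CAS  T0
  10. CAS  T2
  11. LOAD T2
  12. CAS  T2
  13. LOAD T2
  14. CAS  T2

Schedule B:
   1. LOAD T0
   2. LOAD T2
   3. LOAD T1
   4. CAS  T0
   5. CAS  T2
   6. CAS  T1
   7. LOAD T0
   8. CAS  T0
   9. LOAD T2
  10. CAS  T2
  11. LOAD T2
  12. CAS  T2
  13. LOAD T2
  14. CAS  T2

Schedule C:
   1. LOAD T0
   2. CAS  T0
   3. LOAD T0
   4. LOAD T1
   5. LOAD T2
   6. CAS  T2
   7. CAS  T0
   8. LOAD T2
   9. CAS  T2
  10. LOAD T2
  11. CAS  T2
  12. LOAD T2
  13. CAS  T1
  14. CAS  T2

Simulating candidate A:
T2 LOAD — after: cnt=2, r=2 — load
T0 LOAD — after: cnt=2, r=2 — load
T2 CAS — after: cnt=3, r=2 — ok
T1 LOAD — after: cnt=3, r=3 — load
T1 CAS — after: cnt=4, r=3 — ok
T0 CAS — after: cnt=4, r=2 — retry
T2 LOAD — after: cnt=4, r=4 — load
T0 LOAD — after: cnt=4, r=4 — load
T0 CAS — after: cnt=5, r=4 — ok
T2 CAS — after: cnt=5, r=4 — retry
T2 LOAD — after: cnt=5, r=5 — load
T2 CAS — after: cnt=6, r=5 — ok
T2 LOAD — after: cnt=6, r=6 — load
T2 CAS — after: cnt=7, r=6 — ok

A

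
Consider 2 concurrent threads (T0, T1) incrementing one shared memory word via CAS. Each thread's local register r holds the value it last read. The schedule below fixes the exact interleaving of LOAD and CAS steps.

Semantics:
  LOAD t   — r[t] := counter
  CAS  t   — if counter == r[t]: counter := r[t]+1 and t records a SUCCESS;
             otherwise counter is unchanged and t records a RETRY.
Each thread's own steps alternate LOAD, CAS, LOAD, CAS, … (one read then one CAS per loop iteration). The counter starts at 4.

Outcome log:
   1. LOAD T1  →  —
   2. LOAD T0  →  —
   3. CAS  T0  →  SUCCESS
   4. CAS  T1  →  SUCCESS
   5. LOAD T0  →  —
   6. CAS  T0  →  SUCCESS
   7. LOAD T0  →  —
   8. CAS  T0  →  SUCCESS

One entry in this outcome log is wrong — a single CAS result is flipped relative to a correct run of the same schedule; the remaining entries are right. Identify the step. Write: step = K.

Reference trace:
#1 T1 reads 4
#2 T0 reads 4
#3 T0 CAS(4→5) writes; counter now 5
#4 T1 CAS(4→5) fails; counter now 5
#5 T0 reads 5
#6 T0 CAS(5→6) writes; counter now 6
#7 T0 reads 6
#8 T0 CAS(6→7) writes; counter now 7
Log disagrees first at step 4.

step = 4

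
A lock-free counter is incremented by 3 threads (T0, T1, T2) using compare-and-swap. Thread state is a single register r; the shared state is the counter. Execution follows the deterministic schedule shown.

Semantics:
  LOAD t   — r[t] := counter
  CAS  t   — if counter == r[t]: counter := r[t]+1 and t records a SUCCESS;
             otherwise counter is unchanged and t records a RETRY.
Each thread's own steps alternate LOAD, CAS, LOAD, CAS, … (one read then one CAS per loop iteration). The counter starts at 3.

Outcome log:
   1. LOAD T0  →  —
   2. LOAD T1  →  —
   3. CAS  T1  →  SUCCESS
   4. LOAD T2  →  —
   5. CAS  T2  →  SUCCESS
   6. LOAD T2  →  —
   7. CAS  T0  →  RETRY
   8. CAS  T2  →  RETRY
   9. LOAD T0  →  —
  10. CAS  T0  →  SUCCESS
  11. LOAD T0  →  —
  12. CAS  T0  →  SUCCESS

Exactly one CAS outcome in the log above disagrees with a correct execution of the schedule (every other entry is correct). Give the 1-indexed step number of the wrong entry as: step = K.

step = 8

Re-executing:
T0 LOAD — after: cnt=3, r=3 — load
T1 LOAD — after: cnt=3, r=3 — load
T1 CAS — after: cnt=4, r=3 — ok
T2 LOAD — after: cnt=4, r=4 — load
T2 CAS — after: cnt=5, r=4 — ok
T2 LOAD — after: cnt=5, r=5 — load
T0 CAS — after: cnt=5, r=3 — retry
T2 CAS — after: cnt=6, r=5 — ok
T0 LOAD — after: cnt=6, r=6 — load
T0 CAS — after: cnt=7, r=6 — ok
T0 LOAD — after: cnt=7, r=7 — load
T0 CAS — after: cnt=8, r=7 — ok
Flip is step 8.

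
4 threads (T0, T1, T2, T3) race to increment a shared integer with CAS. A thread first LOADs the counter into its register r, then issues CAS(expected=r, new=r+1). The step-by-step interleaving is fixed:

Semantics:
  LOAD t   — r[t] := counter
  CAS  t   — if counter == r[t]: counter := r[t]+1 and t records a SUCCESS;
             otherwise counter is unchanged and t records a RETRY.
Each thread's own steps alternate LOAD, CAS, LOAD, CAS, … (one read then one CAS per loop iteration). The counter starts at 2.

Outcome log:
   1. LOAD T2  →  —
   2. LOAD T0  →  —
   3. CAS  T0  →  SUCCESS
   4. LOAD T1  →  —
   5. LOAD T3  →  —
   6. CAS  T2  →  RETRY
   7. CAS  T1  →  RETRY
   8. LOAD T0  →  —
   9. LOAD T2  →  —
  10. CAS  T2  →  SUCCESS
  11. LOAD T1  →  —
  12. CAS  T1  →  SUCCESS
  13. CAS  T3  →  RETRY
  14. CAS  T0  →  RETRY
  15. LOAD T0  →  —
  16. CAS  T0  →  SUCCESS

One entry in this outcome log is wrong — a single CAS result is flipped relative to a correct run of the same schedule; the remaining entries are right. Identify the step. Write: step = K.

Correct run:
#1 T2 reads 2
#2 T0 reads 2
#3 T0 CAS(2→3) writes; counter now 3
#4 T1 reads 3
#5 T3 reads 3
#6 T2 CAS(2→3) fails; counter now 3
#7 T1 CAS(3→4) writes; counter now 4
#8 T0 reads 4
#9 T2 reads 4
#10 T2 CAS(4→5) writes; counter now 5
#11 T1 reads 5
#12 T1 CAS(5→6) writes; counter now 6
#13 T3 CAS(3→4) fails; counter now 6
#14 T0 CAS(4→5) fails; counter now 6
#15 T0 reads 6
#16 T0 CAS(6→7) writes; counter now 7
Log disagrees first at step 7.

step = 7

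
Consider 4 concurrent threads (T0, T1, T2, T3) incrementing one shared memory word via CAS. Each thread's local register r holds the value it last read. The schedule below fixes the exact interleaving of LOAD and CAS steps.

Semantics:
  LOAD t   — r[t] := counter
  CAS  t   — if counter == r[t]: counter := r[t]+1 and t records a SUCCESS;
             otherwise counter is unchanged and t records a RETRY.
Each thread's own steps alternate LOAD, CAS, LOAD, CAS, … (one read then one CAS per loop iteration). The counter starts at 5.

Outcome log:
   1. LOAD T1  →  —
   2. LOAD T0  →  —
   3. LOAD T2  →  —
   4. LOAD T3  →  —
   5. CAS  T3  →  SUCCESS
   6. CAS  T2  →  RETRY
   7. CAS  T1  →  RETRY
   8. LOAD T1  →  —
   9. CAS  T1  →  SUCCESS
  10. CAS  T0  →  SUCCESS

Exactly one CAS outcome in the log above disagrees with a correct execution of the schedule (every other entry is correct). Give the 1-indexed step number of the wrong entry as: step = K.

step = 10

Re-executing:
[1] T1.load  rd  (counter 5, T1.r 5)
[2] T0.load  rd  (counter 5, T0.r 5)
[3] T2.load  rd  (counter 5, T2.r 5)
[4] T3.load  rd  (counter 5, T3.r 5)
[5] T3.cas  hit  (counter 6, T3.r 5)
[6] T2.cas  miss  (counter 6, T2.r 5)
[7] T1.cas  miss  (counter 6, T1.r 5)
[8] T1.load  rd  (counter 6, T1.r 6)
[9] T1.cas  hit  (counter 7, T1.r 6)
[10] T0.cas  miss  (counter 7, T0.r 5)
Mismatch at 10.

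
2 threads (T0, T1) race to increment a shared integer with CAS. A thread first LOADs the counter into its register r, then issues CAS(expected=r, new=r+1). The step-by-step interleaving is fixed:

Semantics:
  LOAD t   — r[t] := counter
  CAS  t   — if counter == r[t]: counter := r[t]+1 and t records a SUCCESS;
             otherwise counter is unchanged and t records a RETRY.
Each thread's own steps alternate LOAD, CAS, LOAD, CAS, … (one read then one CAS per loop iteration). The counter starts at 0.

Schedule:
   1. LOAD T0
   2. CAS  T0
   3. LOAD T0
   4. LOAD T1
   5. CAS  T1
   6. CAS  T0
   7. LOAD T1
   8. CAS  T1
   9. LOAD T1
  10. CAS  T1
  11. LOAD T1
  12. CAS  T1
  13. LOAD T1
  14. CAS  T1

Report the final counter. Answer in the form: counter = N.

counter = 6

1. LOAD T0 → mem=0 r[T0]=0 [LOAD]
2. CAS T0 → mem=1 r[T0]=0 [OK]
3. LOAD T0 → mem=1 r[T0]=1 [LOAD]
4. LOAD T1 → mem=1 r[T1]=1 [LOAD]
5. CAS T1 → mem=2 r[T1]=1 [OK]
6. CAS T0 → mem=2 r[T0]=1 [RETRY]
7. LOAD T1 → mem=2 r[T1]=2 [LOAD]
8. CAS T1 → mem=3 r[T1]=2 [OK]
9. LOAD T1 → mem=3 r[T1]=3 [LOAD]
10. CAS T1 → mem=4 r[T1]=3 [OK]
11. LOAD T1 → mem=4 r[T1]=4 [LOAD]
12. CAS T1 → mem=5 r[T1]=4 [OK]
13. LOAD T1 → mem=5 r[T1]=5 [LOAD]
14. CAS T1 → mem=6 r[T1]=5 [OK]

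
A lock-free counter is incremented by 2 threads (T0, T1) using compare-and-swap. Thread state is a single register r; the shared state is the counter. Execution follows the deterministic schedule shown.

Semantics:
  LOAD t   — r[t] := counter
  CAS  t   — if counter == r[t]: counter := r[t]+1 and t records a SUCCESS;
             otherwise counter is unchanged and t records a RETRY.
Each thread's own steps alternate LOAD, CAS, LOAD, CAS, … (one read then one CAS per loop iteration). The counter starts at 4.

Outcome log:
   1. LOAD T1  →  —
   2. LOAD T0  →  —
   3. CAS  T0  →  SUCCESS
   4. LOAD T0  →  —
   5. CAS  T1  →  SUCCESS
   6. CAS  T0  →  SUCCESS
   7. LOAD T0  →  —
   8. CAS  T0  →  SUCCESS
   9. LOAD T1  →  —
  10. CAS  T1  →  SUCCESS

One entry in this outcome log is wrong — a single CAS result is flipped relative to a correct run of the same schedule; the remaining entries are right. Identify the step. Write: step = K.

Reference trace:
T1 LOAD — after: cnt=4, r=4 — load
T0 LOAD — after: cnt=4, r=4 — load
T0 CAS — after: cnt=5, r=4 — ok
T0 LOAD — after: cnt=5, r=5 — load
T1 CAS — after: cnt=5, r=4 — retry
T0 CAS — after: cnt=6, r=5 — ok
T0 LOAD — after: cnt=6, r=6 — load
T0 CAS — after: cnt=7, r=6 — ok
T1 LOAD — after: cnt=7, r=7 — load
T1 CAS — after: cnt=8, r=7 — ok
Flip is step 5.

step = 5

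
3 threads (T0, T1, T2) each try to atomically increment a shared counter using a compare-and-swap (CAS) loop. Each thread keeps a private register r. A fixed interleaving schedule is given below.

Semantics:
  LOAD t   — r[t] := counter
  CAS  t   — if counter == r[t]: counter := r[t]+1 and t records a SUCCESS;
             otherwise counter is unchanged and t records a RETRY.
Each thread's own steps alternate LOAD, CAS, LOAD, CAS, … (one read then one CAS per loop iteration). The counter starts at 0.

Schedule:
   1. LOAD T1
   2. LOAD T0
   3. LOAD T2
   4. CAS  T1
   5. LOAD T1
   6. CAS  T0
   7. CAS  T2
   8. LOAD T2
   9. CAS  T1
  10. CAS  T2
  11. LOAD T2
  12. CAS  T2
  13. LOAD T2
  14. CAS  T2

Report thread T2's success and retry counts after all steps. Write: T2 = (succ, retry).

   1) LOAD T1:  M=0  r_T1=0
   2) LOAD T0:  M=0  r_T0=0
   3) LOAD T2:  M=0  r_T2=0
   4) CAS  T1:  M=1  r_T1=0 ✓
   5) LOAD T1:  M=1  r_T1=1
   6) CAS  T0:  M=1  r_T0=0 ✗
   7) CAS  T2:  M=1  r_T2=0 ✗
   8) LOAD T2:  M=1  r_T2=1
   9) CAS  T1:  M=2  r_T1=1 ✓
  10) CAS  T2:  M=2  r_T2=1 ✗
  11) LOAD T2:  M=2  r_T2=2
  12) CAS  T2:  M=3  r_T2=2 ✓
  13) LOAD T2:  M=3  r_T2=3
  14) CAS  T2:  M=4  r_T2=3 ✓

T2 = (2, 2)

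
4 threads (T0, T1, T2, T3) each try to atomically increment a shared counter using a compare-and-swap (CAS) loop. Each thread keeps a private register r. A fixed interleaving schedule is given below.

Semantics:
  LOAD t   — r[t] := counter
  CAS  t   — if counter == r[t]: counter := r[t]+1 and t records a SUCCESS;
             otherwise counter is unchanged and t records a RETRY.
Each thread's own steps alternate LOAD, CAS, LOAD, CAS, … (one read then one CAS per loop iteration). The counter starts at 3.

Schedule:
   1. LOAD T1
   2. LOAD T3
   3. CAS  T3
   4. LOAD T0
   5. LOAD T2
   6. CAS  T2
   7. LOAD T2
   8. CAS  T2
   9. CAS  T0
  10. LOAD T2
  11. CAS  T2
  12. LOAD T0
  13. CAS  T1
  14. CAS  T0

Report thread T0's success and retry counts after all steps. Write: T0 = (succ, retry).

#1 T1 reads 3
#2 T3 reads 3
#3 T3 CAS(3→4) writes; counter now 4
#4 T0 reads 4
#5 T2 reads 4
#6 T2 CAS(4→5) writes; counter now 5
#7 T2 reads 5
#8 T2 CAS(5→6) writes; counter now 6
#9 T0 CAS(4→5) fails; counter now 6
#10 T2 reads 6
#11 T2 CAS(6→7) writes; counter now 7
#12 T0 reads 7
#13 T1 CAS(3→4) fails; counter now 7
#14 T0 CAS(7→8) writes; counter now 8

T0 = (1, 1)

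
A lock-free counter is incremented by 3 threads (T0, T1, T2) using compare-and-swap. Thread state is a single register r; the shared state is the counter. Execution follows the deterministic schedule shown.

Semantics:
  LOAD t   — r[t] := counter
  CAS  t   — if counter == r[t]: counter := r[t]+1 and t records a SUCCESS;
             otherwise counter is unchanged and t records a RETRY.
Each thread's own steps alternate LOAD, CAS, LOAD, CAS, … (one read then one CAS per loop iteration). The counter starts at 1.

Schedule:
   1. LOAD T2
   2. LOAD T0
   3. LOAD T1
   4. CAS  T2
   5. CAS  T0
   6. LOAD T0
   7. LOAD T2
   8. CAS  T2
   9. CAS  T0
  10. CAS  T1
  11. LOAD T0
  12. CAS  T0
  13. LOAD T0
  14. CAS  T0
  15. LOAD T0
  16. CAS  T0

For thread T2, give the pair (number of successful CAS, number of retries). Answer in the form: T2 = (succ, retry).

1. LOAD T2 → mem=1 r[T2]=1 [LOAD]
2. LOAD T0 → mem=1 r[T0]=1 [LOAD]
3. LOAD T1 → mem=1 r[T1]=1 [LOAD]
4. CAS T2 → mem=2 r[T2]=1 [OK]
5. CAS T0 → mem=2 r[T0]=1 [RETRY]
6. LOAD T0 → mem=2 r[T0]=2 [LOAD]
7. LOAD T2 → mem=2 r[T2]=2 [LOAD]
8. CAS T2 → mem=3 r[T2]=2 [OK]
9. CAS T0 → mem=3 r[T0]=2 [RETRY]
10. CAS T1 → mem=3 r[T1]=1 [RETRY]
11. LOAD T0 → mem=3 r[T0]=3 [LOAD]
12. CAS T0 → mem=4 r[T0]=3 [OK]
13. LOAD T0 → mem=4 r[T0]=4 [LOAD]
14. CAS T0 → mem=5 r[T0]=4 [OK]
15. LOAD T0 → mem=5 r[T0]=5 [LOAD]
16. CAS T0 → mem=6 r[T0]=5 [OK]

T2 = (2, 0)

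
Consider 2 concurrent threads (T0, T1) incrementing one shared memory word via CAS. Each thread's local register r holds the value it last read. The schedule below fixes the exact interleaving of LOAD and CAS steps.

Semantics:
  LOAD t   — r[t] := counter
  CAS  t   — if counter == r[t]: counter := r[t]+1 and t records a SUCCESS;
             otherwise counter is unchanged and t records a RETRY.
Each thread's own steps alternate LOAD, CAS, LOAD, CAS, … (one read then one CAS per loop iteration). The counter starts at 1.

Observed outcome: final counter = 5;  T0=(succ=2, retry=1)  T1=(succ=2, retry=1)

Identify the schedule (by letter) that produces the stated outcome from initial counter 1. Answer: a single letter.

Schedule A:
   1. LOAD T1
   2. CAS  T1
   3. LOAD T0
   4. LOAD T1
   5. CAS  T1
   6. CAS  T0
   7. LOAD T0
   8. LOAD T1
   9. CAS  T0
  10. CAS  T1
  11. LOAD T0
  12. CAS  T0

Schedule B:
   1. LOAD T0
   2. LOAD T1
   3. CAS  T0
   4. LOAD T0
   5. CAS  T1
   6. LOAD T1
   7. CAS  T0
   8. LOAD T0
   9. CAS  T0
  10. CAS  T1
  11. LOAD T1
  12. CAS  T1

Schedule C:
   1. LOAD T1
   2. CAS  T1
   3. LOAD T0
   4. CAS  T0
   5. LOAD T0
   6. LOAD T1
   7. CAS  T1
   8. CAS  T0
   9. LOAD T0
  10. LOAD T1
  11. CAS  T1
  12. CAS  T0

Run A:
step 1: T1 LOAD ⇒ load; ctr=1 reg=1
step 2: T1 CAS ⇒ ok; ctr=2 reg=1
step 3: T0 LOAD ⇒ load; ctr=2 reg=2
step 4: T1 LOAD ⇒ load; ctr=2 reg=2
step 5: T1 CAS ⇒ ok; ctr=3 reg=2
step 6: T0 CAS ⇒ retry; ctr=3 reg=2
step 7: T0 LOAD ⇒ load; ctr=3 reg=3
step 8: T1 LOAD ⇒ load; ctr=3 reg=3
step 9: T0 CAS ⇒ ok; ctr=4 reg=3
step 10: T1 CAS ⇒ retry; ctr=4 reg=3
step 11: T0 LOAD ⇒ load; ctr=4 reg=4
step 12: T0 CAS ⇒ ok; ctr=5 reg=4

A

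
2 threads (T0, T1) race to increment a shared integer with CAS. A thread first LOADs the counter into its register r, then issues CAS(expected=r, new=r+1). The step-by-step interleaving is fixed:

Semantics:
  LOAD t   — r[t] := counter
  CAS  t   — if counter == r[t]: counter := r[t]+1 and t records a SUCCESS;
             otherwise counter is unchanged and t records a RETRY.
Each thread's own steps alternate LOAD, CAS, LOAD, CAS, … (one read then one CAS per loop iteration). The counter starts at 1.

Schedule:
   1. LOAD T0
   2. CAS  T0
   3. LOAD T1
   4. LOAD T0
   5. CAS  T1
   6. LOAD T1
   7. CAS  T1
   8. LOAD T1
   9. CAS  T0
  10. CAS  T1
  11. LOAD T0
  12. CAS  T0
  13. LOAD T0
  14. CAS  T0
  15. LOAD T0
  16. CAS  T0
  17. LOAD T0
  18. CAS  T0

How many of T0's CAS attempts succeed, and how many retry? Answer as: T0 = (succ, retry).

T0 = (5, 1)

#1 T0 reads 1
#2 T0 CAS(1→2) writes; counter now 2
#3 T1 reads 2
#4 T0 reads 2
#5 T1 CAS(2→3) writes; counter now 3
#6 T1 reads 3
#7 T1 CAS(3→4) writes; counter now 4
#8 T1 reads 4
#9 T0 CAS(2→3) fails; counter now 4
#10 T1 CAS(4→5) writes; counter now 5
#11 T0 reads 5
#12 T0 CAS(5→6) writes; counter now 6
#13 T0 reads 6
#14 T0 CAS(6→7) writes; counter now 7
#15 T0 reads 7
#16 T0 CAS(7→8) writes; counter now 8
#17 T0 reads 8
#18 T0 CAS(8→9) writes; counter now 9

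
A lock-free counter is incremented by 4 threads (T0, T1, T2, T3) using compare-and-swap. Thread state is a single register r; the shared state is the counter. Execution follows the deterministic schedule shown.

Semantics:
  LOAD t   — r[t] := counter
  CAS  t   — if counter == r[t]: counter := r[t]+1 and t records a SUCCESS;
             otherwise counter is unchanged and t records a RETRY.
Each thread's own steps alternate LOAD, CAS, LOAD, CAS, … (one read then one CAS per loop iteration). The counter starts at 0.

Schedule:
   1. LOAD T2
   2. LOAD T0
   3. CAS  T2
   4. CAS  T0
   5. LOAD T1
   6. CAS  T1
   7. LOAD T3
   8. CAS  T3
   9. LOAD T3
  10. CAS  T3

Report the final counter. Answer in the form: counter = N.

counter = 4

#1 T2 reads 0
#2 T0 reads 0
#3 T2 CAS(0→1) writes; counter now 1
#4 T0 CAS(0→1) fails; counter now 1
#5 T1 reads 1
#6 T1 CAS(1→2) writes; counter now 2
#7 T3 reads 2
#8 T3 CAS(2→3) writes; counter now 3
#9 T3 reads 3
#10 T3 CAS(3→4) writes; counter now 4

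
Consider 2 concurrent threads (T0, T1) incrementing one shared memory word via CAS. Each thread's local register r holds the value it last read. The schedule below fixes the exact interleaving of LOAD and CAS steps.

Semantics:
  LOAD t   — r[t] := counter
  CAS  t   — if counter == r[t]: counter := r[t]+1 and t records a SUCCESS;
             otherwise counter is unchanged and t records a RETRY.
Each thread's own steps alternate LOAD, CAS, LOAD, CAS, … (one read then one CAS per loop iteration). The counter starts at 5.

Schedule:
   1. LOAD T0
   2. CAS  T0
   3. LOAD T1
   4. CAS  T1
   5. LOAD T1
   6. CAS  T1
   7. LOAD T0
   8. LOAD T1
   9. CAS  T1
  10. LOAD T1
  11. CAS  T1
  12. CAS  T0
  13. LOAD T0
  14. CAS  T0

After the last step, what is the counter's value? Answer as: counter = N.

counter = 11

[1] T0.load  rd  (counter 5, T0.r 5)
[2] T0.cas  hit  (counter 6, T0.r 5)
[3] T1.load  rd  (counter 6, T1.r 6)
[4] T1.cas  hit  (counter 7, T1.r 6)
[5] T1.load  rd  (counter 7, T1.r 7)
[6] T1.cas  hit  (counter 8, T1.r 7)
[7] T0.load  rd  (counter 8, T0.r 8)
[8] T1.load  rd  (counter 8, T1.r 8)
[9] T1.cas  hit  (counter 9, T1.r 8)
[10] T1.load  rd  (counter 9, T1.r 9)
[11] T1.cas  hit  (counter 10, T1.r 9)
[12] T0.cas  miss  (counter 10, T0.r 8)
[13] T0.load  rd  (counter 10, T0.r 10)
[14] T0.cas  hit  (counter 11, T0.r 10)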